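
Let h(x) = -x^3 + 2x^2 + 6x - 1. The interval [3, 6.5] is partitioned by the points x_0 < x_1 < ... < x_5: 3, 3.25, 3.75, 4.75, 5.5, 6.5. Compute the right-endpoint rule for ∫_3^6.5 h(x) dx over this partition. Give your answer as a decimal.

Subinterval widths: 0.25, 0.5, 1, 0.75, 1.
Right endpoints: 3.25, 3.75, 4.75, 5.5, 6.5.
h(3.25) = 5.296875, h(3.75) = -3.109375, h(4.75) = -34.546875, h(5.5) = -73.875, h(6.5) = -152.125.
Sum = Σ Δx_i · h(x_i).
Sum = -242.30859375.

-242.30859375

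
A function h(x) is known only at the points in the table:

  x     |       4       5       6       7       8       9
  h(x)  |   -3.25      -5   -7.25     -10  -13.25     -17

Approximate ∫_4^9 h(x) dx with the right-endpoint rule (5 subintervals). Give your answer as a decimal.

Δx = 1.
Sum = 1·[(-5) + (-7.25) + (-10) + (-13.25) + (-17)] = -52.5.

-52.5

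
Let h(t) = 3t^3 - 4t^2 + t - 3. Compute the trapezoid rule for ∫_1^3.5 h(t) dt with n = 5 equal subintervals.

55.78125

Δt = (3.5 − 1)/5 = 0.5.
h(1) = -3, h(1.5) = -0.375, h(2) = 7, h(2.5) = 21.375, h(3) = 45, h(3.5) = 80.125.
T_5 = (Δt/2)·[h(t_0) + 2h(t_1) + ... + 2h(t_{4}) + h(t_5)].
Sum = 55.78125.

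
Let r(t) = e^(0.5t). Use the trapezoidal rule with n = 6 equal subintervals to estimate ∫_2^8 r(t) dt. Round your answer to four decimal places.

105.9124

Δt = (8 − 2)/6 = 1.
r(2) ≈ 2.7183, r(3) ≈ 4.4817, r(4) ≈ 7.3891, r(5) ≈ 12.1825, r(6) ≈ 20.0855, r(7) ≈ 33.1155, r(8) ≈ 54.5982.
T_6 = (Δt/2)·[r(t_0) + 2r(t_1) + ... + 2r(t_{5}) + r(t_6)].
Sum ≈ 105.9124.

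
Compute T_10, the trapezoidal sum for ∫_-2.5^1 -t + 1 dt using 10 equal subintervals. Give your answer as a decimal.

Δt = (1 − (-2.5))/10 = 0.35.
f(-2.5) = 3.5, f(-2.15) = 3.15, f(-1.8) = 2.8, f(-1.45) = 2.45, f(-1.1) = 2.1, f(-0.75) = 1.75, f(-0.4) = 1.4, f(-0.05) = 1.05, f(0.3) = 0.7, f(0.65) = 0.35, f(1) = 0.
T_10 = (Δt/2)·[f(t_0) + 2f(t_1) + ... + 2f(t_{9}) + f(t_10)].
Sum = 6.125.

6.125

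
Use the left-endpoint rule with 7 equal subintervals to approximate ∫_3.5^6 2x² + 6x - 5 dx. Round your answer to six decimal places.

Δx = (6 − 3.5)/7 = 5/14.
Left endpoints: 3.5, 27/7, 59/14, 32/7, 69/14, 37/7, 79/14.
f(3.5) = 40.5, f(27/7) = 2347/49, f(59/14) = 5469/98, f(32/7) = 3147/49, f(69/14) = 7169/98, f(37/7) = 4047/49, f(79/14) = 9069/98.
Sum = Δx · [f(3.5) + f(27/7) + f(59/14) + ...].
Sum ≈ 163.112245.

163.112245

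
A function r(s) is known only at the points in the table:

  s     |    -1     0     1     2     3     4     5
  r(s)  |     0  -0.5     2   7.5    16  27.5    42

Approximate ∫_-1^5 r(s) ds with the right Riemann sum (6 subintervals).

Δs = 1.
Sum = 1·[(-0.5) + 2 + 7.5 + 16 + 27.5 + 42] = 94.5.

94.5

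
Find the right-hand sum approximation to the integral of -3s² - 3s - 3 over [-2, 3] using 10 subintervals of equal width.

Δs = (3 − (-2))/10 = 0.5.
Right endpoints: -1.5, -1, -0.5, 0, 0.5, 1, 1.5, 2, 2.5, 3.
f(-1.5) = -5.25, f(-1) = -3, f(-0.5) = -2.25, f(0) = -3, f(0.5) = -5.25, f(1) = -9, f(1.5) = -14.25, f(2) = -21, f(2.5) = -29.25, f(3) = -39.
Sum = Δs · [f(-1.5) + f(-1) + f(-0.5) + ...].
Sum = -65.625.

-65.625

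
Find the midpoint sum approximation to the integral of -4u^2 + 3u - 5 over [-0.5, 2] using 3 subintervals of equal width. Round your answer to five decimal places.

-17.12963

Δu = (2 − (-0.5))/3 = 5/6.
Midpoints: -1/12, 0.75, 19/12.
f(-1/12) = -95/18, f(0.75) = -5, f(19/12) = -185/18.
Sum = Δu · [f(-1/12) + f(0.75) + f(19/12)].
Sum ≈ -17.12963.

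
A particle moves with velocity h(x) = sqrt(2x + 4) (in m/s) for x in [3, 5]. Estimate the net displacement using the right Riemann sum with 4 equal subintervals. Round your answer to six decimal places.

7.063968

Δx = (5 − 3)/4 = 0.5.
Right endpoints: 3.5, 4, 4.5, 5.
h(3.5) ≈ 3.316625, h(4) ≈ 3.464102, h(4.5) ≈ 3.605551, h(5) ≈ 3.741657.
Sum = Δx · [h(3.5) + h(4) + h(4.5) + h(5)].
Sum ≈ 7.063968.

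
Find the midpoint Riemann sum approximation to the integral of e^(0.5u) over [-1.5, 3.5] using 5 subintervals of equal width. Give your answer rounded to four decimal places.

10.4552

Δu = (3.5 − (-1.5))/5 = 1.
Midpoints: -1, 0, 1, 2, 3.
f(-1) ≈ 0.6065, f(0) ≈ 1.0000, f(1) ≈ 1.6487, f(2) ≈ 2.7183, f(3) ≈ 4.4817.
Sum = Δu · [f(-1) + f(0) + f(1) + f(2) + f(3)].
Sum ≈ 10.4552.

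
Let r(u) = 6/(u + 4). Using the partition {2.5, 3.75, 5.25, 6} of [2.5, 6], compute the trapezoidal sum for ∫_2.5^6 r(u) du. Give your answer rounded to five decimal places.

2.59617

Subinterval widths: 1.25, 1.5, 0.75.
r(2.5) = 12/13, r(3.75) = 24/31, r(5.25) = 24/37, r(6) = 0.6.
On each subinterval the trapezoid contributes (Δu_i/2)·[r(u_{i-1}) + r(u_i)].
Sum ≈ 2.59617.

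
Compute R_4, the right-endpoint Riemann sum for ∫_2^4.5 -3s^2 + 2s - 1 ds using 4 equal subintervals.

-83.53515625

Δs = (4.5 − 2)/4 = 0.625.
Right endpoints: 2.625, 3.25, 3.875, 4.5.
f(2.625) = -16.421875, f(3.25) = -26.1875, f(3.875) = -38.296875, f(4.5) = -52.75.
Sum = Δs · [f(2.625) + f(3.25) + f(3.875) + f(4.5)].
Sum = -83.53515625.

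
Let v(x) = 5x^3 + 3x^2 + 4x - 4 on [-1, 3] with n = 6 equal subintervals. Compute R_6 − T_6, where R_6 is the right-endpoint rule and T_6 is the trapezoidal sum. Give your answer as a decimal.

R_6 ≈ 193.333333.
T_6 ≈ 133.333333.
R_6 − T_6 = 60.

60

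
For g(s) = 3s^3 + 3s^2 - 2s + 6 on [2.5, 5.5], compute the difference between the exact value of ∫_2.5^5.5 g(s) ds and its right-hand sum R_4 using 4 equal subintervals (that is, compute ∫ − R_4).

Exact integral: ∫_2.5^5.5 g(s) ds = 801.75.
R_4 = 1007.0625.
Error = 801.75 − 1007.0625 = -205.3125.

-205.3125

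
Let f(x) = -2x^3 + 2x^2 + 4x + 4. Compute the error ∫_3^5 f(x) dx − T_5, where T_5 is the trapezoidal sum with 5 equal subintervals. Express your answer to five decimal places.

1.17333

Exact integral: ∫_3^5 f(x) dx ≈ -166.6666667.
T_5 = -167.84.
Error ≈ -166.6666667 − (-167.84) ≈ 1.17333.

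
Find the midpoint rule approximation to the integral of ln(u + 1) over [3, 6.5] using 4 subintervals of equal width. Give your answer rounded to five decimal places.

Δu = (6.5 − 3)/4 = 0.875.
Midpoints: 3.4375, 4.3125, 5.1875, 6.0625.
f(3.4375) ≈ 1.49009, f(4.3125) ≈ 1.67006, f(5.1875) ≈ 1.82253, f(6.0625) ≈ 1.95480.
Sum = Δu · [f(3.4375) + f(4.3125) + f(5.1875) + f(6.0625)].
Sum ≈ 6.07030.

6.07030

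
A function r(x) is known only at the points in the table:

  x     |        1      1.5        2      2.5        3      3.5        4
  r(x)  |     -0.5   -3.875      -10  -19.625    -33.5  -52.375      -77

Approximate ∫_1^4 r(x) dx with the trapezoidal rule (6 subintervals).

Δx = 0.5.
T_6 = (0.5/2)·[(-0.5) + 2·(-3.875) + 2·(-10) + 2·(-19.625) + 2·(-33.5) + 2·(-52.375) + (-77)] = -79.0625.

-79.0625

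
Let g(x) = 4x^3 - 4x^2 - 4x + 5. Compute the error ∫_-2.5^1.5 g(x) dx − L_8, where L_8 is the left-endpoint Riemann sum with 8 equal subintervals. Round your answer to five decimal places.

Exact integral: ∫_-2.5^1.5 g(x) dx ≈ -31.3333333.
L_8 = -52.
Error ≈ -31.3333333 − (-52) ≈ 20.66667.

20.66667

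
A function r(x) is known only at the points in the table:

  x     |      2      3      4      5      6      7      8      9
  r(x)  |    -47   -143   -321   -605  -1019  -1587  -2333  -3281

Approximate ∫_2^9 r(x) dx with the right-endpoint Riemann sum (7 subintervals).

-9289

Δx = 1.
Sum = 1·[(-143) + (-321) + (-605) + (-1019) + (-1587) + (-2333) + (-3281)] = -9289.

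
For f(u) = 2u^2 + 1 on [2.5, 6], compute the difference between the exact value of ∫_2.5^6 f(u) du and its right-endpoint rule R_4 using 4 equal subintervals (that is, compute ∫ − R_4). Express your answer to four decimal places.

Exact integral: ∫_2.5^6 f(u) du ≈ 137.083333.
R_4 = 164.0078125.
Error ≈ 137.083333 − 164.0078125 ≈ -26.9245.

-26.9245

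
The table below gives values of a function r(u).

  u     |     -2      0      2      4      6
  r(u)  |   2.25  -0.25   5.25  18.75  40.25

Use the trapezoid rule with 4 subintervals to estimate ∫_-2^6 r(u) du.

90

Δu = 2.
T_4 = (2/2)·[2.25 + 2·(-0.25) + 2·5.25 + 2·18.75 + 40.25] = 90.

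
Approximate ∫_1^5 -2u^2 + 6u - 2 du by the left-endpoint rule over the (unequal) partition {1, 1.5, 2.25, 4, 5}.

Subinterval widths: 0.5, 0.75, 1.75, 1.
Left endpoints: 1, 1.5, 2.25, 4.
f(1) = 2, f(1.5) = 2.5, f(2.25) = 1.375, f(4) = -10.
Sum = Σ Δu_i · f(u_i).
Sum = -4.71875.

-4.71875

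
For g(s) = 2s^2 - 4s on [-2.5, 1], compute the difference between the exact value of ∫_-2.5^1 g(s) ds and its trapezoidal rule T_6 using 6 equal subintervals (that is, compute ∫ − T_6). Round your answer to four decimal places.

-0.3970

Exact integral: ∫_-2.5^1 g(s) ds ≈ 21.583333.
T_6 ≈ 21.980324.
Error ≈ 21.583333 − 21.980324 ≈ -0.3970.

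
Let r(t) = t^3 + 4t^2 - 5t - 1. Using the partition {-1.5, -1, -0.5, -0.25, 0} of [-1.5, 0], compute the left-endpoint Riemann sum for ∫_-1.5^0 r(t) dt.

10.27734375

Subinterval widths: 0.5, 0.5, 0.25, 0.25.
Left endpoints: -1.5, -1, -0.5, -0.25.
r(-1.5) = 12.125, r(-1) = 7, r(-0.5) = 2.375, r(-0.25) = 0.484375.
Sum = Σ Δt_i · r(t_i).
Sum = 10.27734375.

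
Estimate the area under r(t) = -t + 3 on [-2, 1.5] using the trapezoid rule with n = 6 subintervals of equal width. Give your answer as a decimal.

11.375

Δt = (1.5 − (-2))/6 = 7/12.
r(-2) = 5, r(-17/12) = 53/12, r(-5/6) = 23/6, r(-0.25) = 3.25, r(1/3) = 8/3, r(11/12) = 25/12, r(1.5) = 1.5.
T_6 = (Δt/2)·[r(t_0) + 2r(t_1) + ... + 2r(t_{5}) + r(t_6)].
Sum = 11.375.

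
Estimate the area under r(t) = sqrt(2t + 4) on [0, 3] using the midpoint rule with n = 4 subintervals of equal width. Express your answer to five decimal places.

7.87853

Δt = (3 − 0)/4 = 0.75.
Midpoints: 0.375, 1.125, 1.875, 2.625.
r(0.375) ≈ 2.17945, r(1.125) ≈ 2.50000, r(1.875) ≈ 2.78388, r(2.625) ≈ 3.04138.
Sum = Δt · [r(0.375) + r(1.125) + r(1.875) + r(2.625)].
Sum ≈ 7.87853.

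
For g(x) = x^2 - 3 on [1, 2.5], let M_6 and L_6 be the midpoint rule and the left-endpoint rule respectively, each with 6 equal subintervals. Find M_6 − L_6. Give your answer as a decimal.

0.6328125

M_6 = 0.3671875.
L_6 = -0.265625.
M_6 − L_6 = 0.6328125.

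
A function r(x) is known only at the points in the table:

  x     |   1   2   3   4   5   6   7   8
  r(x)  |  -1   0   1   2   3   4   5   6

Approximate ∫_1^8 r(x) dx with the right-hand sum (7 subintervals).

Δx = 1.
Sum = 1·[0 + 1 + 2 + 3 + 4 + 5 + 6] = 21.

21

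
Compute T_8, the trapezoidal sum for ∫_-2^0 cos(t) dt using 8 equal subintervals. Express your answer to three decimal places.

Δt = (0 − (-2))/8 = 0.25.
f(-2) ≈ -0.416, f(-1.75) ≈ -0.178, f(-1.5) ≈ 0.071, f(-1.25) ≈ 0.315, f(-1) ≈ 0.540, f(-0.75) ≈ 0.732, f(-0.5) ≈ 0.878, f(-0.25) ≈ 0.969, f(0) ≈ 1.000.
T_8 = (Δt/2)·[f(t_0) + 2f(t_1) + ... + 2f(t_{7}) + f(t_8)].
Sum ≈ 0.905.

0.905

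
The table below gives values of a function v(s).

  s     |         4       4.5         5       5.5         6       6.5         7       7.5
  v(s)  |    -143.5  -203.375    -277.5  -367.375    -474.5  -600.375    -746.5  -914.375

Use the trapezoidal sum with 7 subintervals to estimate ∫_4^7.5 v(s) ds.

Δs = 0.5.
T_7 = (0.5/2)·[(-143.5) + 2·(-203.375) + 2·(-277.5) + 2·(-367.375) + 2·(-474.5) + 2·(-600.375) + 2·(-746.5) + (-914.375)] = -1599.28125.

-1599.28125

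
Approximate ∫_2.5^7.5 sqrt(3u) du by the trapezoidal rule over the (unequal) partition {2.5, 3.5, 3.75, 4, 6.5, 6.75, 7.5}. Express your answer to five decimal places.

19.09682

Subinterval widths: 1, 0.25, 0.25, 2.5, 0.25, 0.75.
f(2.5) ≈ 2.73861, f(3.5) ≈ 3.24037, f(3.75) ≈ 3.35410, f(4) ≈ 3.46410, f(6.5) ≈ 4.41588, f(6.75) ≈ 4.50000, f(7.5) ≈ 4.74342.
On each subinterval the trapezoid contributes (Δu_i/2)·[f(u_{i-1}) + f(u_i)].
Sum ≈ 19.09682.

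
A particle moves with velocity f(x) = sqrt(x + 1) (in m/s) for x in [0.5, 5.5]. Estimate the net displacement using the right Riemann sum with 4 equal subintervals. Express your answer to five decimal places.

10.62389

Δx = (5.5 − 0.5)/4 = 1.25.
Right endpoints: 1.75, 3, 4.25, 5.5.
f(1.75) ≈ 1.65831, f(3) ≈ 2.00000, f(4.25) ≈ 2.29129, f(5.5) ≈ 2.54951.
Sum = Δx · [f(1.75) + f(3) + f(4.25) + f(5.5)].
Sum ≈ 10.62389.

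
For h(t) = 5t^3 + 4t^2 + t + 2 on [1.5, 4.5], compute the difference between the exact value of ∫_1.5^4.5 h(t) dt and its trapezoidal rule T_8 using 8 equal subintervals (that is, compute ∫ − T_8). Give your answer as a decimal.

-3.4453125

Exact integral: ∫_1.5^4.5 h(t) dt = 638.25.
T_8 = 641.6953125.
Error = 638.25 − 641.6953125 = -3.4453125.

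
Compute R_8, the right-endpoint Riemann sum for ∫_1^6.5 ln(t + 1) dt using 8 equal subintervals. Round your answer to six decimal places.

Δt = (6.5 − 1)/8 = 0.6875.
Right endpoints: 1.6875, 2.375, 3.0625, 3.75, 4.4375, 5.125, 5.8125, 6.5.
f(1.6875) ≈ 0.988611, f(2.375) ≈ 1.216395, f(3.0625) ≈ 1.401799, f(3.75) ≈ 1.558145, f(4.4375) ≈ 1.693319, f(5.125) ≈ 1.812379, f(5.8125) ≈ 1.918759, f(6.5) ≈ 2.014903.
Sum = Δt · [f(1.6875) + f(2.375) + f(3.0625) + ...].
Sum ≈ 8.665463.

8.665463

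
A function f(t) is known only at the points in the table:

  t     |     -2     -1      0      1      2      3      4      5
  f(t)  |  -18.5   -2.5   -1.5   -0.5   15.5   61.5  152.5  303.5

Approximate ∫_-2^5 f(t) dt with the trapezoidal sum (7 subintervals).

Δt = 1.
T_7 = (1/2)·[(-18.5) + 2·(-2.5) + 2·(-1.5) + 2·(-0.5) + 2·15.5 + 2·61.5 + 2·152.5 + 303.5] = 367.5.

367.5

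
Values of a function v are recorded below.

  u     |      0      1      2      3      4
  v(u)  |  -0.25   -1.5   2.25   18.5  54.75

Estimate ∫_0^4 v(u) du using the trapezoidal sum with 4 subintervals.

46.5

Δu = 1.
T_4 = (1/2)·[(-0.25) + 2·(-1.5) + 2·2.25 + 2·18.5 + 54.75] = 46.5.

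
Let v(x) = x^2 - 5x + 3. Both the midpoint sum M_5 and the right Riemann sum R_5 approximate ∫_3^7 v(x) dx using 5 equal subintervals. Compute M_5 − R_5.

M_5 = 17.12.
R_5 = 25.76.
M_5 − R_5 = -8.64.

-8.64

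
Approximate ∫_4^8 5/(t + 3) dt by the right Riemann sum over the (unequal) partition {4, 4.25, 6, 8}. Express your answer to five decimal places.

2.05373

Subinterval widths: 0.25, 1.75, 2.
Right endpoints: 4.25, 6, 8.
f(4.25) = 20/29, f(6) = 5/9, f(8) = 5/11.
Sum = Σ Δt_i · f(t_i).
Sum ≈ 2.05373.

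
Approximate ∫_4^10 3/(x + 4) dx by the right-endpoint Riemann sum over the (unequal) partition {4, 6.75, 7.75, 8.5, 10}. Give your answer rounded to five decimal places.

Subinterval widths: 2.75, 1, 0.75, 1.5.
Right endpoints: 6.75, 7.75, 8.5, 10.
f(6.75) = 12/43, f(7.75) = 12/47, f(8.5) = 0.24, f(10) = 3/14.
Sum = Σ Δx_i · f(x_i).
Sum ≈ 1.52419.

1.52419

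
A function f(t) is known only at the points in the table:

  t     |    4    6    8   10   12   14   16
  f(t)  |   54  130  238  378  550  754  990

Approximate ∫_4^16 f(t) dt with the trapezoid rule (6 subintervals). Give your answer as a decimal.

5144

Δt = 2.
T_6 = (2/2)·[54 + 2·130 + 2·238 + 2·378 + 2·550 + 2·754 + 990] = 5144.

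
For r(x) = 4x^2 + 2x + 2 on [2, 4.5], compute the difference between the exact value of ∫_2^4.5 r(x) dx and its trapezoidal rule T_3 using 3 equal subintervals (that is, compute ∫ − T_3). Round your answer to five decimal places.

-1.15741

Exact integral: ∫_2^4.5 r(x) dx ≈ 132.0833333.
T_3 ≈ 133.2407407.
Error ≈ 132.0833333 − 133.2407407 ≈ -1.15741.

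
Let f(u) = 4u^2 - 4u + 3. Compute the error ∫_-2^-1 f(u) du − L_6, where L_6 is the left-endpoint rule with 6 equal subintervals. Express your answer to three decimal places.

Exact integral: ∫_-2^-1 f(u) du ≈ 18.33333.
L_6 ≈ 19.68519.
Error ≈ 18.33333 − 19.68519 ≈ -1.352.

-1.352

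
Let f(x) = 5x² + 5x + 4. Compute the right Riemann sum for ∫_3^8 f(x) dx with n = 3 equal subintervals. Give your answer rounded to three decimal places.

Δx = (8 − 3)/3 = 5/3.
Right endpoints: 14/3, 19/3, 8.
f(14/3) = 1226/9, f(19/3) = 2126/9, f(8) = 364.
Sum = Δx · [f(14/3) + f(19/3) + f(8)].
Sum ≈ 1227.407.

1227.407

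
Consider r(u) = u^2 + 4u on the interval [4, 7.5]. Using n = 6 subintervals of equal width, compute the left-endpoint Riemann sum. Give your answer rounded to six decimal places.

184.167245

Δu = (7.5 − 4)/6 = 7/12.
Left endpoints: 4, 55/12, 31/6, 5.75, 19/3, 83/12.
r(4) = 32, r(55/12) = 5665/144, r(31/6) = 1705/36, r(5.75) = 56.0625, r(19/3) = 589/9, r(83/12) = 10873/144.
Sum = Δu · [r(4) + r(55/12) + r(31/6) + ...].
Sum ≈ 184.167245.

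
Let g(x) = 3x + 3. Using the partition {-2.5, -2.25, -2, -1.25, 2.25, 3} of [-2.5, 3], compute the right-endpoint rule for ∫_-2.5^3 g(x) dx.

40.875

Subinterval widths: 0.25, 0.25, 0.75, 3.5, 0.75.
Right endpoints: -2.25, -2, -1.25, 2.25, 3.
g(-2.25) = -3.75, g(-2) = -3, g(-1.25) = -0.75, g(2.25) = 9.75, g(3) = 12.
Sum = Σ Δx_i · g(x_i).
Sum = 40.875.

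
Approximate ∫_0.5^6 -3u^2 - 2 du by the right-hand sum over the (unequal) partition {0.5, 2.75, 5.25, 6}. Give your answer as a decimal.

-349.765625

Subinterval widths: 2.25, 2.5, 0.75.
Right endpoints: 2.75, 5.25, 6.
f(2.75) = -24.6875, f(5.25) = -84.6875, f(6) = -110.
Sum = Σ Δu_i · f(u_i).
Sum = -349.765625.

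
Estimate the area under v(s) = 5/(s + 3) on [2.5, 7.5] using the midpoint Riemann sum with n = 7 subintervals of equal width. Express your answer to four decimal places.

3.2306

Δs = (7.5 − 2.5)/7 = 5/7.
Midpoints: 20/7, 25/7, 30/7, 5, 40/7, 45/7, 50/7.
v(20/7) = 35/41, v(25/7) = 35/46, v(30/7) = 35/51, v(5) = 0.625, v(40/7) = 35/61, v(45/7) = 35/66, v(50/7) = 35/71.
Sum = Δs · [v(20/7) + v(25/7) + v(30/7) + ...].
Sum ≈ 3.2306.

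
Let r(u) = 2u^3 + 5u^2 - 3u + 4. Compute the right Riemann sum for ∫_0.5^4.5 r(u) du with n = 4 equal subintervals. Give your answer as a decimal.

491

Δu = (4.5 − 0.5)/4 = 1.
Right endpoints: 1.5, 2.5, 3.5, 4.5.
r(1.5) = 17.5, r(2.5) = 59, r(3.5) = 140.5, r(4.5) = 274.
Sum = Δu · [r(1.5) + r(2.5) + r(3.5) + r(4.5)].
Sum = 491.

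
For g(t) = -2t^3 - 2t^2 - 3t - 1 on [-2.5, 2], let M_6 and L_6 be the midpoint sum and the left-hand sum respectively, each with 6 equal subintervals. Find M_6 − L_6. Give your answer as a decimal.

M_6 = -5.23828125.
L_6 = 15.5390625.
M_6 − L_6 = -20.77734375.

-20.77734375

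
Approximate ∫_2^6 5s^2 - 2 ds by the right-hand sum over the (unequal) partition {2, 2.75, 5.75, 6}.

561.296875

Subinterval widths: 0.75, 3, 0.25.
Right endpoints: 2.75, 5.75, 6.
f(2.75) = 35.8125, f(5.75) = 163.3125, f(6) = 178.
Sum = Σ Δs_i · f(s_i).
Sum = 561.296875.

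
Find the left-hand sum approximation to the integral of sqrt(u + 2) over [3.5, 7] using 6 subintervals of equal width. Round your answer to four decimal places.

9.2086

Δu = (7 − 3.5)/6 = 7/12.
Left endpoints: 3.5, 49/12, 14/3, 5.25, 35/6, 77/12.
f(3.5) ≈ 2.3452, f(49/12) ≈ 2.4664, f(14/3) ≈ 2.5820, f(5.25) ≈ 2.6926, f(35/6) ≈ 2.7988, f(77/12) ≈ 2.9011.
Sum = Δu · [f(3.5) + f(49/12) + f(14/3) + ...].
Sum ≈ 9.2086.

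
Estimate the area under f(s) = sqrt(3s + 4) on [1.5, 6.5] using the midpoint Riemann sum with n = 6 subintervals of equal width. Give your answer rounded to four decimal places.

Δs = (6.5 − 1.5)/6 = 5/6.
Midpoints: 23/12, 2.75, 43/12, 53/12, 5.25, 73/12.
f(23/12) ≈ 3.1225, f(2.75) ≈ 3.5000, f(43/12) ≈ 3.8406, f(53/12) ≈ 4.1533, f(5.25) ≈ 4.4441, f(73/12) ≈ 4.7170.
Sum = Δs · [f(23/12) + f(2.75) + f(43/12) + ...].
Sum ≈ 19.8146.

19.8146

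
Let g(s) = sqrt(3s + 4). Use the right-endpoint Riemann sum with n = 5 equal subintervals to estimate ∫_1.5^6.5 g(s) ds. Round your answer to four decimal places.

Δs = (6.5 − 1.5)/5 = 1.
Right endpoints: 2.5, 3.5, 4.5, 5.5, 6.5.
g(2.5) ≈ 3.3912, g(3.5) ≈ 3.8079, g(4.5) ≈ 4.1833, g(5.5) ≈ 4.5277, g(6.5) ≈ 4.8477.
Sum = Δs · [g(2.5) + g(3.5) + g(4.5) + g(5.5) + g(6.5)].
Sum ≈ 20.7577.

20.7577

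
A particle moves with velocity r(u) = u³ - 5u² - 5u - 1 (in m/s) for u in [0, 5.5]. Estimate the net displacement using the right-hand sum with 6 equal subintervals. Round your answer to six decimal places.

Δu = (5.5 − 0)/6 = 11/12.
Right endpoints: 11/12, 11/6, 2.75, 11/3, 55/12, 5.5.
r(11/12) = -15577/1728, r(11/6) = -4495/216, r(2.75) = -31.765625, r(11/3) = -1006/27, r(55/12) = -56453/1728, r(5.5) = -13.375.
Sum = Δu · [r(11/12) + r(11/6) + r(2.75) + ...].
Sum ≈ -132.819589.

-132.819589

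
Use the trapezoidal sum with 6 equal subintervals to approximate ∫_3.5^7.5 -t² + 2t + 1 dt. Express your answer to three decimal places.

-78.630

Δt = (7.5 − 3.5)/6 = 2/3.
f(3.5) = -4.25, f(25/6) = -289/36, f(29/6) = -457/36, f(5.5) = -18.25, f(37/6) = -889/36, f(41/6) = -1153/36, f(7.5) = -40.25.
T_6 = (Δt/2)·[f(t_0) + 2f(t_1) + ... + 2f(t_{5}) + f(t_6)].
Sum ≈ -78.630.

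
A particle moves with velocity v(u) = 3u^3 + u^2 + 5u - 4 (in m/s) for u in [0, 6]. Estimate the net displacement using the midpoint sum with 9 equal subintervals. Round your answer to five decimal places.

1103.77778

Δu = (6 − 0)/9 = 2/3.
Midpoints: 1/3, 1, 5/3, 7/3, 3, 11/3, 13/3, 5, 17/3.
v(1/3) = -19/9, v(1) = 5, v(5/3) = 21, v(7/3) = 461/9, v(3) = 101, v(11/3) = 527/3, v(13/3) = 2525/9, v(5) = 421, v(17/3) = 1807/3.
Sum = Δu · [v(1/3) + v(1) + v(5/3) + ...].
Sum ≈ 1103.77778.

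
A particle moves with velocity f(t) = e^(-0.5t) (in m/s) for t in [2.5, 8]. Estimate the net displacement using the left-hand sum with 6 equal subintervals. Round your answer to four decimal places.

0.6687

Δt = (8 − 2.5)/6 = 11/12.
Left endpoints: 2.5, 41/12, 13/3, 5.25, 37/6, 85/12.
f(2.5) ≈ 0.2865, f(41/12) ≈ 0.1812, f(13/3) ≈ 0.1146, f(5.25) ≈ 0.0724, f(37/6) ≈ 0.0458, f(85/12) ≈ 0.0290.
Sum = Δt · [f(2.5) + f(41/12) + f(13/3) + ...].
Sum ≈ 0.6687.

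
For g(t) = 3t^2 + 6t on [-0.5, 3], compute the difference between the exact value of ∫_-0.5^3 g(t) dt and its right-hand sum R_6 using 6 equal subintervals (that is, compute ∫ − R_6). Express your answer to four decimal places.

-14.3767

Exact integral: ∫_-0.5^3 g(t) dt = 53.375.
R_6 ≈ 67.751736.
Error ≈ 53.375 − 67.751736 ≈ -14.3767.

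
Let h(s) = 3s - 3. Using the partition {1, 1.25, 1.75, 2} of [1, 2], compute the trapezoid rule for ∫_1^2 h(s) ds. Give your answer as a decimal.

Subinterval widths: 0.25, 0.5, 0.25.
h(1) = 0, h(1.25) = 0.75, h(1.75) = 2.25, h(2) = 3.
On each subinterval the trapezoid contributes (Δs_i/2)·[h(s_{i-1}) + h(s_i)].
Sum = 1.5.

1.5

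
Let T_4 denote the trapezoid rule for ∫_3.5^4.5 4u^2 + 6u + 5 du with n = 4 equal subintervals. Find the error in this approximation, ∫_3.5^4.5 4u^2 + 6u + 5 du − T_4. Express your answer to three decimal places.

Exact integral: ∫_3.5^4.5 f(u) du ≈ 93.33333.
T_4 = 93.375.
Error ≈ 93.33333 − 93.375 ≈ -0.042.

-0.042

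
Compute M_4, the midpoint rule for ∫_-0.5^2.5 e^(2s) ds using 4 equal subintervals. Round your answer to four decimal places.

Δs = (2.5 − (-0.5))/4 = 0.75.
Midpoints: -0.125, 0.625, 1.375, 2.125.
f(-0.125) ≈ 0.7788, f(0.625) ≈ 3.4903, f(1.375) ≈ 15.6426, f(2.125) ≈ 70.1054.
Sum = Δs · [f(-0.125) + f(0.625) + f(1.375) + f(2.125)].
Sum ≈ 67.5129.

67.5129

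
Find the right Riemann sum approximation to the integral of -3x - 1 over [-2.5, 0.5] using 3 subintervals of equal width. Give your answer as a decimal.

1.5

Δx = (0.5 − (-2.5))/3 = 1.
Right endpoints: -1.5, -0.5, 0.5.
f(-1.5) = 3.5, f(-0.5) = 0.5, f(0.5) = -2.5.
Sum = Δx · [f(-1.5) + f(-0.5) + f(0.5)].
Sum = 1.5.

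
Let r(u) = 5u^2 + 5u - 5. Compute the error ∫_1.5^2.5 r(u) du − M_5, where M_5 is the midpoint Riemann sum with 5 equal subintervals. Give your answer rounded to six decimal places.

0.016667

Exact integral: ∫_1.5^2.5 r(u) du ≈ 25.41666667.
M_5 = 25.4.
Error ≈ 25.41666667 − 25.4 ≈ 0.016667.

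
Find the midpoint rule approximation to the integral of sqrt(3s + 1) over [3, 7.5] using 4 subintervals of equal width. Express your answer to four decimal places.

Δs = (7.5 − 3)/4 = 1.125.
Midpoints: 3.5625, 4.6875, 5.8125, 6.9375.
f(3.5625) ≈ 3.4187, f(4.6875) ≈ 3.8810, f(5.8125) ≈ 4.2939, f(6.9375) ≈ 4.6704.
Sum = Δs · [f(3.5625) + f(4.6875) + f(5.8125) + f(6.9375)].
Sum ≈ 18.2970.

18.2970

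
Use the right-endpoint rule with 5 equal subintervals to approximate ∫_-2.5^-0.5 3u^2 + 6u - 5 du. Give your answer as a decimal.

Δu = (-0.5 − (-2.5))/5 = 0.4.
Right endpoints: -2.1, -1.7, -1.3, -0.9, -0.5.
f(-2.1) = -4.37, f(-1.7) = -6.53, f(-1.3) = -7.73, f(-0.9) = -7.97, f(-0.5) = -7.25.
Sum = Δu · [f(-2.1) + f(-1.7) + f(-1.3) + f(-0.9) + f(-0.5)].
Sum = -13.54.

-13.54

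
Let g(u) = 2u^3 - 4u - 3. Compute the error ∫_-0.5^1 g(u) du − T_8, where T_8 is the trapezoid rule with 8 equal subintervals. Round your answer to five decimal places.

Exact integral: ∫_-0.5^1 g(u) du = -5.53125.
T_8 ≈ -5.5180664.
Error ≈ -5.53125 − (-5.5180664) ≈ -0.01318.

-0.01318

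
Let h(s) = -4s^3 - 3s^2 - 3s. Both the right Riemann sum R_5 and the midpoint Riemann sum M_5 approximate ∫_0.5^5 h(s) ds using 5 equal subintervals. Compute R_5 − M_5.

R_5 = -1073.07.
M_5 = -776.0025.
R_5 − M_5 = -297.0675.

-297.0675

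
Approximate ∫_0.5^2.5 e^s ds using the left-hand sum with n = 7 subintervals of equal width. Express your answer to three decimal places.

Δs = (2.5 − 0.5)/7 = 2/7.
Left endpoints: 0.5, 11/14, 15/14, 19/14, 23/14, 27/14, 31/14.
f(0.5) ≈ 1.649, f(11/14) ≈ 2.194, f(15/14) ≈ 2.920, f(19/14) ≈ 3.885, f(23/14) ≈ 5.170, f(27/14) ≈ 6.880, f(31/14) ≈ 9.155.
Sum = Δs · [f(0.5) + f(11/14) + f(15/14) + ...].
Sum ≈ 9.101.

9.101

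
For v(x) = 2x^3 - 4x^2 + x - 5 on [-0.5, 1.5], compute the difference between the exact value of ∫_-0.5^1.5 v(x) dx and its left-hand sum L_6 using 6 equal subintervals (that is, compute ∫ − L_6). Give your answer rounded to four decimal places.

Exact integral: ∫_-0.5^1.5 v(x) dx ≈ -11.166667.
L_6 ≈ -11.370370.
Error ≈ -11.166667 − (-11.370370) ≈ 0.2037.

0.2037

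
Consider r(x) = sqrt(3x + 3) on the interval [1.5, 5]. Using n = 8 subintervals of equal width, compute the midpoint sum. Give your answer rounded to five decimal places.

Δx = (5 − 1.5)/8 = 0.4375.
Midpoints: 1.71875, 2.15625, 2.59375, 3.03125, 3.46875, 3.90625, 4.34375, 4.78125.
r(1.71875) ≈ 2.85591, r(2.15625) ≈ 3.07713, r(2.59375) ≈ 3.28348, r(3.03125) ≈ 3.47761, r(3.46875) ≈ 3.66145, r(3.90625) ≈ 3.83650, r(4.34375) ≈ 4.00390, r(4.78125) ≈ 4.16458.
Sum = Δx · [r(1.71875) + r(2.15625) + r(2.59375) + ...].
Sum ≈ 12.40775.

12.40775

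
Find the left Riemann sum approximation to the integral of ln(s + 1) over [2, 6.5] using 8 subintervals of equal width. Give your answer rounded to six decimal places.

Δs = (6.5 − 2)/8 = 0.5625.
Left endpoints: 2, 2.5625, 3.125, 3.6875, 4.25, 4.8125, 5.375, 5.9375.
f(2) ≈ 1.098612, f(2.5625) ≈ 1.270463, f(3.125) ≈ 1.417066, f(3.6875) ≈ 1.544899, f(4.25) ≈ 1.658228, f(4.8125) ≈ 1.760011, f(5.375) ≈ 1.852384, f(5.9375) ≈ 1.936941.
Sum = Δs · [f(2) + f(2.5625) + f(3.125) + ...].
Sum ≈ 7.052965.

7.052965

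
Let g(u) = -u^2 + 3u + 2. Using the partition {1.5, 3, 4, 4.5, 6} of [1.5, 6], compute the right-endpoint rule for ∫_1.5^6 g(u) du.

Subinterval widths: 1.5, 1, 0.5, 1.5.
Right endpoints: 3, 4, 4.5, 6.
g(3) = 2, g(4) = -2, g(4.5) = -4.75, g(6) = -16.
Sum = Σ Δu_i · g(u_i).
Sum = -25.375.

-25.375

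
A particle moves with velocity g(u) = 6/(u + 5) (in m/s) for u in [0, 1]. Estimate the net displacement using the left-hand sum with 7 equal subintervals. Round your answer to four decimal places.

Δu = (1 − 0)/7 = 1/7.
Left endpoints: 0, 1/7, 2/7, 3/7, 4/7, 5/7, 6/7.
g(0) = 1.2, g(1/7) = 7/6, g(2/7) = 42/37, g(3/7) = 21/19, g(4/7) = 14/13, g(5/7) = 1.05, g(6/7) = 42/41.
Sum = Δu · [g(0) + g(1/7) + g(2/7) + ...].
Sum ≈ 1.1083.

1.1083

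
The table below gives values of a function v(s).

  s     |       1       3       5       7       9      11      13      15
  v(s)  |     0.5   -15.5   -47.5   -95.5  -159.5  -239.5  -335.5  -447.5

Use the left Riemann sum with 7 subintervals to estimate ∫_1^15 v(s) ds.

Δs = 2.
Sum = 2·[0.5 + (-15.5) + (-47.5) + (-95.5) + (-159.5) + (-239.5) + (-335.5)] = -1785.

-1785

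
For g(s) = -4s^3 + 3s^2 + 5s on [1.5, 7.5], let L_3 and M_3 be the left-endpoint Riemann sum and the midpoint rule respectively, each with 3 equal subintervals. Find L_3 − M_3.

L_3 = -1327.5.
M_3 = -2503.5.
L_3 − M_3 = 1176.

1176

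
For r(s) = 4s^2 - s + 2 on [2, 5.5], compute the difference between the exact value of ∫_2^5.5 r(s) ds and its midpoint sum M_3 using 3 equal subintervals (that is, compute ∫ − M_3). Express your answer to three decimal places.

1.588

Exact integral: ∫_2^5.5 r(s) ds ≈ 205.04167.
M_3 ≈ 203.45370.
Error ≈ 205.04167 − 203.45370 ≈ 1.588.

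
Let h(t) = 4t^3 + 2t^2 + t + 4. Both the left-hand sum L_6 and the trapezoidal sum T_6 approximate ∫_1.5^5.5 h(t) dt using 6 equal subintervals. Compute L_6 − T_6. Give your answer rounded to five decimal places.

-237.33333

L_6 ≈ 824.3703704.
T_6 ≈ 1061.7037037.
L_6 − T_6 ≈ -237.33333.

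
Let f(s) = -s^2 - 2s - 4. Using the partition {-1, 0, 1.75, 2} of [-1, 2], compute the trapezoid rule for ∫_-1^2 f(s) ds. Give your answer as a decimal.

-19.0625

Subinterval widths: 1, 1.75, 0.25.
f(-1) = -3, f(0) = -4, f(1.75) = -10.5625, f(2) = -12.
On each subinterval the trapezoid contributes (Δs_i/2)·[f(s_{i-1}) + f(s_i)].
Sum = -19.0625.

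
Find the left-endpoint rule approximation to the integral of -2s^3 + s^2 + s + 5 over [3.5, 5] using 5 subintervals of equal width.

-174.27

Δs = (5 − 3.5)/5 = 0.3.
Left endpoints: 3.5, 3.8, 4.1, 4.4, 4.7.
f(3.5) = -65, f(3.8) = -86.504, f(4.1) = -111.932, f(4.4) = -141.608, f(4.7) = -175.856.
Sum = Δs · [f(3.5) + f(3.8) + f(4.1) + f(4.4) + f(4.7)].
Sum = -174.27.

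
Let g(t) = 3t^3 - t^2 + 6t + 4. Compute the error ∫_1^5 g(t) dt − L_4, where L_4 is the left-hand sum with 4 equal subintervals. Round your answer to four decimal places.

Exact integral: ∫_1^5 g(t) dt ≈ 514.666667.
L_4 = 346.
Error ≈ 514.666667 − 346 ≈ 168.6667.

168.6667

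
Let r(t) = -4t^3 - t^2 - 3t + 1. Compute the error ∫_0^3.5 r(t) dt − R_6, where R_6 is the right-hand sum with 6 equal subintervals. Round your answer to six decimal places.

61.023148

Exact integral: ∫_0^3.5 r(t) dt ≈ -179.22916667.
R_6 ≈ -240.25231481.
Error ≈ -179.22916667 − (-240.25231481) ≈ 61.023148.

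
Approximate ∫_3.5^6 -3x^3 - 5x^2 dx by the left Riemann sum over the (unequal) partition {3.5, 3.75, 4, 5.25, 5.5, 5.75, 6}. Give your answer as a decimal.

-934.08203125

Subinterval widths: 0.25, 0.25, 1.25, 0.25, 0.25, 0.25.
Left endpoints: 3.5, 3.75, 4, 5.25, 5.5, 5.75.
f(3.5) = -189.875, f(3.75) = -228.515625, f(4) = -272, f(5.25) = -571.921875, f(5.5) = -650.375, f(5.75) = -735.640625.
Sum = Σ Δx_i · f(x_i).
Sum = -934.08203125.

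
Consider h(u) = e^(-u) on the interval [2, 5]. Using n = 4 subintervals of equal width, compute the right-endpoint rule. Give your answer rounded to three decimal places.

0.086

Δu = (5 − 2)/4 = 0.75.
Right endpoints: 2.75, 3.5, 4.25, 5.
h(2.75) ≈ 0.064, h(3.5) ≈ 0.030, h(4.25) ≈ 0.014, h(5) ≈ 0.007.
Sum = Δu · [h(2.75) + h(3.5) + h(4.25) + h(5)].
Sum ≈ 0.086.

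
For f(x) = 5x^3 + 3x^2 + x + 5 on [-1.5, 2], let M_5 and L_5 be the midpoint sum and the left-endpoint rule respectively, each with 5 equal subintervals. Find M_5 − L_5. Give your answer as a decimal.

M_5 = 42.4571875.
L_5 = 22.3825.
M_5 − L_5 = 20.0746875.

20.0746875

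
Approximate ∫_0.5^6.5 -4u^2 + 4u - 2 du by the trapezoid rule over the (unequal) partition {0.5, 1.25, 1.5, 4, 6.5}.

-315.125

Subinterval widths: 0.75, 0.25, 2.5, 2.5.
f(0.5) = -1, f(1.25) = -3.25, f(1.5) = -5, f(4) = -50, f(6.5) = -145.
On each subinterval the trapezoid contributes (Δu_i/2)·[f(u_{i-1}) + f(u_i)].
Sum = -315.125.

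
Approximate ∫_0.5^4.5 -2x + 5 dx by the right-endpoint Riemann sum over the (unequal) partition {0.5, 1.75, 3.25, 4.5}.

Subinterval widths: 1.25, 1.5, 1.25.
Right endpoints: 1.75, 3.25, 4.5.
f(1.75) = 1.5, f(3.25) = -1.5, f(4.5) = -4.
Sum = Σ Δx_i · f(x_i).
Sum = -5.375.

-5.375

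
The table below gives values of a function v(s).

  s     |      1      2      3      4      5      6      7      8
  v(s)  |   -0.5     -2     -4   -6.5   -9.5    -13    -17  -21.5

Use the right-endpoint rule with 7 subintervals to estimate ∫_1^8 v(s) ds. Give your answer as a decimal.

-73.5

Δs = 1.
Sum = 1·[(-2) + (-4) + (-6.5) + (-9.5) + (-13) + (-17) + (-21.5)] = -73.5.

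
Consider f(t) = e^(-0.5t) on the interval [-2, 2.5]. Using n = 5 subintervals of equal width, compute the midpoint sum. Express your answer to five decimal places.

Δt = (2.5 − (-2))/5 = 0.9.
Midpoints: -1.55, -0.65, 0.25, 1.15, 2.05.
f(-1.55) ≈ 2.17059, f(-0.65) ≈ 1.38403, f(0.25) ≈ 0.88250, f(1.15) ≈ 0.56270, f(2.05) ≈ 0.35880.
Sum = Δt · [f(-1.55) + f(-0.65) + f(0.25) + f(1.15) + f(2.05)].
Sum ≈ 4.82276.

4.82276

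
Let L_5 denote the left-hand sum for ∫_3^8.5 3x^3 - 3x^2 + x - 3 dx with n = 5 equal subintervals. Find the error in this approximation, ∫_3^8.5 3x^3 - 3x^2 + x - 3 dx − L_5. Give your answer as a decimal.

Exact integral: ∫_3^8.5 f(x) dx = 3282.296875.
L_5 = 2468.95.
Error = 3282.296875 − 2468.95 = 813.346875.

813.346875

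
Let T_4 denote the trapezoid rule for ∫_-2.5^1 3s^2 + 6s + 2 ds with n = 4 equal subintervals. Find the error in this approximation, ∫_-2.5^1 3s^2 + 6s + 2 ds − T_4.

-1.33984375

Exact integral: ∫_-2.5^1 f(s) ds = 7.875.
T_4 = 9.21484375.
Error = 7.875 − 9.21484375 = -1.33984375.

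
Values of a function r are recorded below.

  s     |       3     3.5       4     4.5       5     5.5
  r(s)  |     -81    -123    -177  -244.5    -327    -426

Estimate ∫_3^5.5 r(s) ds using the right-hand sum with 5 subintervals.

Δs = 0.5.
Sum = 0.5·[(-123) + (-177) + (-244.5) + (-327) + (-426)] = -648.75.

-648.75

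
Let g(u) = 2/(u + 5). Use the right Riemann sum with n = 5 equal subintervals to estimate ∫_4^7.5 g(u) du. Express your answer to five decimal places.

0.63572

Δu = (7.5 − 4)/5 = 0.7.
Right endpoints: 4.7, 5.4, 6.1, 6.8, 7.5.
g(4.7) = 20/97, g(5.4) = 5/26, g(6.1) = 20/111, g(6.8) = 10/59, g(7.5) = 0.16.
Sum = Δu · [g(4.7) + g(5.4) + g(6.1) + g(6.8) + g(7.5)].
Sum ≈ 0.63572.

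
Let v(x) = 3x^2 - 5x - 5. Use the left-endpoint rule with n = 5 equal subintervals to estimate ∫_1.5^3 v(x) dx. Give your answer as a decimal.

Δx = (3 − 1.5)/5 = 0.3.
Left endpoints: 1.5, 1.8, 2.1, 2.4, 2.7.
v(1.5) = -5.75, v(1.8) = -4.28, v(2.1) = -2.27, v(2.4) = 0.28, v(2.7) = 3.37.
Sum = Δx · [v(1.5) + v(1.8) + v(2.1) + v(2.4) + v(2.7)].
Sum = -2.595.

-2.595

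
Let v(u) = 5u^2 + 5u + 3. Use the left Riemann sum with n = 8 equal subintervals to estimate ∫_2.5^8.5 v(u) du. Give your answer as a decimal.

1048.3125

Δu = (8.5 − 2.5)/8 = 0.75.
Left endpoints: 2.5, 3.25, 4, 4.75, 5.5, 6.25, 7, 7.75.
v(2.5) = 46.75, v(3.25) = 72.0625, v(4) = 103, v(4.75) = 139.5625, v(5.5) = 181.75, v(6.25) = 229.5625, v(7) = 283, v(7.75) = 342.0625.
Sum = Δu · [v(2.5) + v(3.25) + v(4) + ...].
Sum = 1048.3125.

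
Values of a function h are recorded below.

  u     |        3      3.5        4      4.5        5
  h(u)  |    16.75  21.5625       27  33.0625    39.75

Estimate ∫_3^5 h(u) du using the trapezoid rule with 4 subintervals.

54.9375

Δu = 0.5.
T_4 = (0.5/2)·[16.75 + 2·21.5625 + 2·27 + 2·33.0625 + 39.75] = 54.9375.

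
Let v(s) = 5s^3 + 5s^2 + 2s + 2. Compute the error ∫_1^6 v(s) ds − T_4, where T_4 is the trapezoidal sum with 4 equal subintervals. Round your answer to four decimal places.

-74.8698

Exact integral: ∫_1^6 v(s) ds ≈ 2022.083333.
T_4 = 2096.953125.
Error ≈ 2022.083333 − 2096.953125 ≈ -74.8698.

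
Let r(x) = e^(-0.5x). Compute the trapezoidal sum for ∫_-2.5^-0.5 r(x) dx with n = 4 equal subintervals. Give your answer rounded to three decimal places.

4.436

Δx = (-0.5 − (-2.5))/4 = 0.5.
r(-2.5) ≈ 3.490, r(-2) ≈ 2.718, r(-1.5) ≈ 2.117, r(-1) ≈ 1.649, r(-0.5) ≈ 1.284.
T_4 = (Δx/2)·[r(x_0) + 2r(x_1) + 2r(x_2) + 2r(x_3) + r(x_4)].
Sum ≈ 4.436.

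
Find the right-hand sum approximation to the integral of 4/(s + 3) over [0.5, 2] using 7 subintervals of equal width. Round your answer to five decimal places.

Δs = (2 − 0.5)/7 = 3/14.
Right endpoints: 5/7, 13/14, 8/7, 19/14, 11/7, 25/14, 2.
f(5/7) = 14/13, f(13/14) = 56/55, f(8/7) = 28/29, f(19/14) = 56/61, f(11/7) = 0.875, f(25/14) = 56/67, f(2) = 0.8.
Sum = Δs · [f(5/7) + f(13/14) + f(8/7) + ...].
Sum ≈ 1.39060.

1.39060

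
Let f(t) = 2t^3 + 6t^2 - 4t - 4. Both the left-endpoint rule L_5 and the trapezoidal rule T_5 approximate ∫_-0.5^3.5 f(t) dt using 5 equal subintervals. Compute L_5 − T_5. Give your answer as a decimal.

L_5 = 70.6.
T_5 = 127.4.
L_5 − T_5 = -56.8.

-56.8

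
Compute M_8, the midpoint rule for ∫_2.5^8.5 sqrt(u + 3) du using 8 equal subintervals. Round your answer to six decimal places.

Δu = (8.5 − 2.5)/8 = 0.75.
Midpoints: 2.875, 3.625, 4.375, 5.125, 5.875, 6.625, 7.375, 8.125.
f(2.875) ≈ 2.423840, f(3.625) ≈ 2.573908, f(4.375) ≈ 2.715695, f(5.125) ≈ 2.850439, f(5.875) ≈ 2.979094, f(6.625) ≈ 3.102418, f(7.375) ≈ 3.221025, f(8.125) ≈ 3.335416.
Sum = Δu · [f(2.875) + f(3.625) + f(4.375) + ...].
Sum ≈ 17.401376.

17.401376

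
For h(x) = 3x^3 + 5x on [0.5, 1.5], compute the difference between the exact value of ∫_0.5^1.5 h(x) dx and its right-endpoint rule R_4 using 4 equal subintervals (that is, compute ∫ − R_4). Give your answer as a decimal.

Exact integral: ∫_0.5^1.5 h(x) dx = 8.75.
R_4 = 10.6875.
Error = 8.75 − 10.6875 = -1.9375.

-1.9375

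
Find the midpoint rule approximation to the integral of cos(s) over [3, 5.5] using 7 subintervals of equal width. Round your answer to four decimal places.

-0.8512

Δs = (5.5 − 3)/7 = 5/14.
Midpoints: 89/28, 99/28, 109/28, 4.25, 129/28, 139/28, 149/28.
f(89/28) ≈ -0.9993, f(99/28) ≈ -0.9233, f(109/28) ≈ -0.7308, f(4.25) ≈ -0.4461, f(129/28) ≈ -0.1051, f(139/28) ≈ 0.2492, f(149/28) ≈ 0.5721.
Sum = Δs · [f(89/28) + f(99/28) + f(109/28) + ...].
Sum ≈ -0.8512.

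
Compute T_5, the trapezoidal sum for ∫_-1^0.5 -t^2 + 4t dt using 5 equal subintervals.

Δt = (0.5 − (-1))/5 = 0.3.
f(-1) = -5, f(-0.7) = -3.29, f(-0.4) = -1.76, f(-0.1) = -0.41, f(0.2) = 0.76, f(0.5) = 1.75.
T_5 = (Δt/2)·[f(t_0) + 2f(t_1) + ... + 2f(t_{4}) + f(t_5)].
Sum = -1.8975.

-1.8975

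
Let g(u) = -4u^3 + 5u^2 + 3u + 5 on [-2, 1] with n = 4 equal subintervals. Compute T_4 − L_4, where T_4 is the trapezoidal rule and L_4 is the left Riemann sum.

T_4 = 43.59375.
L_4 = 59.34375.
T_4 − L_4 = -15.75.

-15.75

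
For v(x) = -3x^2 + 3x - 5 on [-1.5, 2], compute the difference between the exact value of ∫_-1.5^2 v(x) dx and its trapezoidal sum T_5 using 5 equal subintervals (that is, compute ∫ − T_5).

0.8575

Exact integral: ∫_-1.5^2 v(x) dx = -26.25.
T_5 = -27.1075.
Error = -26.25 − (-27.1075) = 0.8575.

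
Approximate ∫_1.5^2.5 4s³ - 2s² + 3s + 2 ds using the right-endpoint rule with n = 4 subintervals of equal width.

39.5625

Δs = (2.5 − 1.5)/4 = 0.25.
Right endpoints: 1.75, 2, 2.25, 2.5.
f(1.75) = 22.5625, f(2) = 32, f(2.25) = 44.1875, f(2.5) = 59.5.
Sum = Δs · [f(1.75) + f(2) + f(2.25) + f(2.5)].
Sum = 39.5625.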